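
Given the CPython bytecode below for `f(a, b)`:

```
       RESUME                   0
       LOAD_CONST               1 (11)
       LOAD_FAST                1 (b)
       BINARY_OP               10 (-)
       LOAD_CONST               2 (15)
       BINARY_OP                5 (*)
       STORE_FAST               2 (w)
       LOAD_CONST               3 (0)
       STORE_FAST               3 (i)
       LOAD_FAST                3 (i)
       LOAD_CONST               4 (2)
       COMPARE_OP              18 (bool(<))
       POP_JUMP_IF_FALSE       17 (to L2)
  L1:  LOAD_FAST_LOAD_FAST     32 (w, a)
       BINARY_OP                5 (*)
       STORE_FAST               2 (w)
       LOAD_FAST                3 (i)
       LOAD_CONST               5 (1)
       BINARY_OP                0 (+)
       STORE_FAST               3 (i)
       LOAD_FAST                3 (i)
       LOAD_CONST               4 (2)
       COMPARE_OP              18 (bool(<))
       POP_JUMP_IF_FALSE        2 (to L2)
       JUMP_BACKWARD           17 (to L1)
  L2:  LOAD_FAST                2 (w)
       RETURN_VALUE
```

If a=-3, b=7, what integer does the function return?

540

LOAD_CONST → push 11. Stack: [11]
LOAD_FAST b → push 7. Stack: [11, 7]
BINARY_OP - → 11 - 7 = 4. Stack: [4]
LOAD_CONST → push 15. Stack: [4, 15]
BINARY_OP * → 4 * 15 = 60. Stack: [60]
STORE_FAST w → w=60. Stack: []
LOAD_CONST → push 0. Stack: [0]
STORE_FAST i → i=0. Stack: []
LOAD_FAST i → push 0. Stack: [0]
LOAD_CONST → push 2. Stack: [0, 2]
COMPARE_OP bool(<) → 0 vs 2 = True. Stack: [True]
POP_JUMP_IF_FALSE → pop True; no jump. Stack: []
LOAD_FAST_LOAD_FAST w,a → push 60,-3. Stack: [60, -3]
BINARY_OP * → 60 * -3 = -180. Stack: [-180]
STORE_FAST w → w=-180. Stack: []
LOAD_FAST i → push 0. Stack: [0]
LOAD_CONST → push 1. Stack: [0, 1]
BINARY_OP + → 0 + 1 = 1. Stack: [1]
STORE_FAST i → i=1. Stack: []
LOAD_FAST i → push 1. Stack: [1]
LOAD_CONST → push 2. Stack: [1, 2]
COMPARE_OP bool(<) → 1 vs 2 = True. Stack: [True]
POP_JUMP_IF_FALSE → pop True; no jump. Stack: []
LOAD_FAST_LOAD_FAST w,a → push -180,-3. Stack: [-180, -3]
BINARY_OP * → -180 * -3 = 540. Stack: [540]
STORE_FAST w → w=540. Stack: []
LOAD_FAST i → push 1. Stack: [1]
LOAD_CONST → push 1. Stack: [1, 1]
BINARY_OP + → 1 + 1 = 2. Stack: [2]
STORE_FAST i → i=2. Stack: []
LOAD_FAST i → push 2. Stack: [2]
LOAD_CONST → push 2. Stack: [2, 2]
COMPARE_OP bool(<) → 2 vs 2 = False. Stack: [False]
POP_JUMP_IF_FALSE → pop False; jump. Stack: []
LOAD_FAST w → push 540. Stack: [540]
RETURN_VALUE → return 540.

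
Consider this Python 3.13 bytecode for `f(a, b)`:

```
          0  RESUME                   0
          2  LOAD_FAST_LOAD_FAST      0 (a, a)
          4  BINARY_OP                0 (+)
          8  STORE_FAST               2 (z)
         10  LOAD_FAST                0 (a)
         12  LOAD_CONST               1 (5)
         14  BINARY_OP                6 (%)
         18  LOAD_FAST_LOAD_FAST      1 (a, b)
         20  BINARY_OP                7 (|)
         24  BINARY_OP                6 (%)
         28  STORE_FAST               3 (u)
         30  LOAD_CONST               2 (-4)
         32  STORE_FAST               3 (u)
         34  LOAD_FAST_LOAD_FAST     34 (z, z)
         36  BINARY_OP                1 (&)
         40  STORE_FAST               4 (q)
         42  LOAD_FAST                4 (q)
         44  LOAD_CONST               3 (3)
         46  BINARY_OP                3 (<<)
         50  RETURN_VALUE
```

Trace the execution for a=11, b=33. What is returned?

LOAD_FAST_LOAD_FAST a,a → push 11,11. Stack: [11, 11]
BINARY_OP + → 11 + 11 = 22. Stack: [22]
STORE_FAST z → z=22. Stack: []
LOAD_FAST a → push 11. Stack: [11]
LOAD_CONST → push 5. Stack: [11, 5]
BINARY_OP % → 11 % 5 = 1. Stack: [1]
LOAD_FAST_LOAD_FAST a,b → push 11,33. Stack: [1, 11, 33]
BINARY_OP | → 11 | 33 = 43. Stack: [1, 43]
BINARY_OP % → 1 % 43 = 1. Stack: [1]
STORE_FAST u → u=1. Stack: []
LOAD_CONST → push -4. Stack: [-4]
STORE_FAST u → u=-4. Stack: []
LOAD_FAST_LOAD_FAST z,z → push 22,22. Stack: [22, 22]
BINARY_OP & → 22 & 22 = 22. Stack: [22]
STORE_FAST q → q=22. Stack: []
LOAD_FAST q → push 22. Stack: [22]
LOAD_CONST → push 3. Stack: [22, 3]
BINARY_OP << → 22 << 3 = 176. Stack: [176]
RETURN_VALUE → return 176.

176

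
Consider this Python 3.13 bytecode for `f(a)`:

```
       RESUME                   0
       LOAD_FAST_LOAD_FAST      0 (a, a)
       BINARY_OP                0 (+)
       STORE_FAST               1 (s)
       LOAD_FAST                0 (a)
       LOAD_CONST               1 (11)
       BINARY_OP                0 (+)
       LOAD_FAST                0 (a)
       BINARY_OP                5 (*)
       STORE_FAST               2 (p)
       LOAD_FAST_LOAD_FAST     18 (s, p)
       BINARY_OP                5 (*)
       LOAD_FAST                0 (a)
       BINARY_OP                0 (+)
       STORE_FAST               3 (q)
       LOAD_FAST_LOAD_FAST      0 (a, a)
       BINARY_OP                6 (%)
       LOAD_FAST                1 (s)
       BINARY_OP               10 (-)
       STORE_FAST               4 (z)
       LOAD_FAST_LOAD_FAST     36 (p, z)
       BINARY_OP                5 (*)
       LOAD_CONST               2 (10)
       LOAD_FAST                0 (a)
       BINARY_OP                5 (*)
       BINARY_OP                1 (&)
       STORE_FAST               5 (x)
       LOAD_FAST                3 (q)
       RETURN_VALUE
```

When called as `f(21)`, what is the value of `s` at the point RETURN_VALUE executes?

LOAD_FAST_LOAD_FAST a,a → push 21,21. Stack: [21, 21]
BINARY_OP + → 21 + 21 = 42. Stack: [42]
STORE_FAST s → s=42. Stack: []
LOAD_FAST a → push 21. Stack: [21]
LOAD_CONST → push 11. Stack: [21, 11]
BINARY_OP + → 21 + 11 = 32. Stack: [32]
LOAD_FAST a → push 21. Stack: [32, 21]
BINARY_OP * → 32 * 21 = 672. Stack: [672]
STORE_FAST p → p=672. Stack: []
LOAD_FAST_LOAD_FAST s,p → push 42,672. Stack: [42, 672]
BINARY_OP * → 42 * 672 = 28224. Stack: [28224]
LOAD_FAST a → push 21. Stack: [28224, 21]
BINARY_OP + → 28224 + 21 = 28245. Stack: [28245]
STORE_FAST q → q=28245. Stack: []
LOAD_FAST_LOAD_FAST a,a → push 21,21. Stack: [21, 21]
BINARY_OP % → 21 % 21 = 0. Stack: [0]
LOAD_FAST s → push 42. Stack: [0, 42]
BINARY_OP - → 0 - 42 = -42. Stack: [-42]
STORE_FAST z → z=-42. Stack: []
LOAD_FAST_LOAD_FAST p,z → push 672,-42. Stack: [672, -42]
BINARY_OP * → 672 * -42 = -28224. Stack: [-28224]
LOAD_CONST → push 10. Stack: [-28224, 10]
LOAD_FAST a → push 21. Stack: [-28224, 10, 21]
BINARY_OP * → 10 * 21 = 210. Stack: [-28224, 210]
BINARY_OP & → -28224 & 210 = 192. Stack: [192]
STORE_FAST x → x=192. Stack: []
LOAD_FAST q → push 28245. Stack: [28245]
RETURN_VALUE → return 28245.

42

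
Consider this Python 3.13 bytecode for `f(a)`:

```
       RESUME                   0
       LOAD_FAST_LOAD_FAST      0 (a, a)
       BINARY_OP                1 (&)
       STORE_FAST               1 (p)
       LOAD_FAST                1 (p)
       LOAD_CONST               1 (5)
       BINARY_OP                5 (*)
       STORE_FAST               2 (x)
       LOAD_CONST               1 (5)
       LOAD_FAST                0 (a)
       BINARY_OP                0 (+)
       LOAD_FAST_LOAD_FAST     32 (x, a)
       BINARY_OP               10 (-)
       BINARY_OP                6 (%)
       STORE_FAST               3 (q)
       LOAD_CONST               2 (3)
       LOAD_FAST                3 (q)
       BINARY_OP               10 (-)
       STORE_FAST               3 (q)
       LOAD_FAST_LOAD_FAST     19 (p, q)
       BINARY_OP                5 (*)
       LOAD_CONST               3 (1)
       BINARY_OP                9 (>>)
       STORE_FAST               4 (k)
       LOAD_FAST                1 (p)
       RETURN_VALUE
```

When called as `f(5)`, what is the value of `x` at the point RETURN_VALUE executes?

LOAD_FAST_LOAD_FAST a,a → push 5,5. Stack: [5, 5]
BINARY_OP & → 5 & 5 = 5. Stack: [5]
STORE_FAST p → p=5. Stack: []
LOAD_FAST p → push 5. Stack: [5]
LOAD_CONST → push 5. Stack: [5, 5]
BINARY_OP * → 5 * 5 = 25. Stack: [25]
STORE_FAST x → x=25. Stack: []
LOAD_CONST → push 5. Stack: [5]
LOAD_FAST a → push 5. Stack: [5, 5]
BINARY_OP + → 5 + 5 = 10. Stack: [10]
LOAD_FAST_LOAD_FAST x,a → push 25,5. Stack: [10, 25, 5]
BINARY_OP - → 25 - 5 = 20. Stack: [10, 20]
BINARY_OP % → 10 % 20 = 10. Stack: [10]
STORE_FAST q → q=10. Stack: []
LOAD_CONST → push 3. Stack: [3]
LOAD_FAST q → push 10. Stack: [3, 10]
BINARY_OP - → 3 - 10 = -7. Stack: [-7]
STORE_FAST q → q=-7. Stack: []
LOAD_FAST_LOAD_FAST p,q → push 5,-7. Stack: [5, -7]
BINARY_OP * → 5 * -7 = -35. Stack: [-35]
LOAD_CONST → push 1. Stack: [-35, 1]
BINARY_OP >> → -35 >> 1 = -18. Stack: [-18]
STORE_FAST k → k=-18. Stack: []
LOAD_FAST p → push 5. Stack: [5]
RETURN_VALUE → return 5.

25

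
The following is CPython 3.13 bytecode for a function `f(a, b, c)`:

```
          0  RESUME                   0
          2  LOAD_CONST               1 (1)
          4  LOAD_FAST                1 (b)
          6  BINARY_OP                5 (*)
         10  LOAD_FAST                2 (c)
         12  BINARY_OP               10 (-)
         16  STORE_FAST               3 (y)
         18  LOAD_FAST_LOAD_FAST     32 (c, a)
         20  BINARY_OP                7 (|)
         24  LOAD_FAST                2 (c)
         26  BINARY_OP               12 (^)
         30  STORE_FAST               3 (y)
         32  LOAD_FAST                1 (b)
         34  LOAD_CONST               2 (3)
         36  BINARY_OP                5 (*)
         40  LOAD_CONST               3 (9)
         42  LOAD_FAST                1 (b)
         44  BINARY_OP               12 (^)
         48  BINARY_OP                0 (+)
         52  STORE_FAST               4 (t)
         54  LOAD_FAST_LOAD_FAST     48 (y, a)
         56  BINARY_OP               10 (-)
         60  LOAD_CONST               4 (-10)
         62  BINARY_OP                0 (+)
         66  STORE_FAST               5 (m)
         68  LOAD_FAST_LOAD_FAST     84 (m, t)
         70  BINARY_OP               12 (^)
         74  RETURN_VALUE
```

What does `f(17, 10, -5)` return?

-60

LOAD_CONST → push 1. Stack: [1]
LOAD_FAST b → push 10. Stack: [1, 10]
BINARY_OP * → 1 * 10 = 10. Stack: [10]
LOAD_FAST c → push -5. Stack: [10, -5]
BINARY_OP - → 10 - -5 = 15. Stack: [15]
STORE_FAST y → y=15. Stack: []
LOAD_FAST_LOAD_FAST c,a → push -5,17. Stack: [-5, 17]
BINARY_OP | → -5 | 17 = -5. Stack: [-5]
LOAD_FAST c → push -5. Stack: [-5, -5]
BINARY_OP ^ → -5 ^ -5 = 0. Stack: [0]
STORE_FAST y → y=0. Stack: []
LOAD_FAST b → push 10. Stack: [10]
LOAD_CONST → push 3. Stack: [10, 3]
BINARY_OP * → 10 * 3 = 30. Stack: [30]
LOAD_CONST → push 9. Stack: [30, 9]
LOAD_FAST b → push 10. Stack: [30, 9, 10]
BINARY_OP ^ → 9 ^ 10 = 3. Stack: [30, 3]
BINARY_OP + → 30 + 3 = 33. Stack: [33]
STORE_FAST t → t=33. Stack: []
LOAD_FAST_LOAD_FAST y,a → push 0,17. Stack: [0, 17]
BINARY_OP - → 0 - 17 = -17. Stack: [-17]
LOAD_CONST → push -10. Stack: [-17, -10]
BINARY_OP + → -17 + -10 = -27. Stack: [-27]
STORE_FAST m → m=-27. Stack: []
LOAD_FAST_LOAD_FAST m,t → push -27,33. Stack: [-27, 33]
BINARY_OP ^ → -27 ^ 33 = -60. Stack: [-60]
RETURN_VALUE → return -60.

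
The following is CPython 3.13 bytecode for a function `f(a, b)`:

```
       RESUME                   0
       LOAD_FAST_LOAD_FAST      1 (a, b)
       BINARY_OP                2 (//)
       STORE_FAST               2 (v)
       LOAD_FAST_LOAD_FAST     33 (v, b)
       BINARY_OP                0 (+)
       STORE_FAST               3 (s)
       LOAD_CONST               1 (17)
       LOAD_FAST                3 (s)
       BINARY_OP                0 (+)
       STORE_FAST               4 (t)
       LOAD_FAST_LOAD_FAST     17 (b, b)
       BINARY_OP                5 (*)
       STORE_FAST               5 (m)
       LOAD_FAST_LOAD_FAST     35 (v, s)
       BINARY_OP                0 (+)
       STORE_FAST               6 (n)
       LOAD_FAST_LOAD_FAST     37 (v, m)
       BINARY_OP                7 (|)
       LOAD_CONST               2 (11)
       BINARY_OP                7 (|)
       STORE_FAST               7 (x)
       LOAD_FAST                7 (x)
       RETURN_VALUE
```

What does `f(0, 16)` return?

LOAD_FAST_LOAD_FAST a,b → push 0,16. Stack: [0, 16]
BINARY_OP // → 0 // 16 = 0. Stack: [0]
STORE_FAST v → v=0. Stack: []
LOAD_FAST_LOAD_FAST v,b → push 0,16. Stack: [0, 16]
BINARY_OP + → 0 + 16 = 16. Stack: [16]
STORE_FAST s → s=16. Stack: []
LOAD_CONST → push 17. Stack: [17]
LOAD_FAST s → push 16. Stack: [17, 16]
BINARY_OP + → 17 + 16 = 33. Stack: [33]
STORE_FAST t → t=33. Stack: []
LOAD_FAST_LOAD_FAST b,b → push 16,16. Stack: [16, 16]
BINARY_OP * → 16 * 16 = 256. Stack: [256]
STORE_FAST m → m=256. Stack: []
LOAD_FAST_LOAD_FAST v,s → push 0,16. Stack: [0, 16]
BINARY_OP + → 0 + 16 = 16. Stack: [16]
STORE_FAST n → n=16. Stack: []
LOAD_FAST_LOAD_FAST v,m → push 0,256. Stack: [0, 256]
BINARY_OP | → 0 | 256 = 256. Stack: [256]
LOAD_CONST → push 11. Stack: [256, 11]
BINARY_OP | → 256 | 11 = 267. Stack: [267]
STORE_FAST x → x=267. Stack: []
LOAD_FAST x → push 267. Stack: [267]
RETURN_VALUE → return 267.

267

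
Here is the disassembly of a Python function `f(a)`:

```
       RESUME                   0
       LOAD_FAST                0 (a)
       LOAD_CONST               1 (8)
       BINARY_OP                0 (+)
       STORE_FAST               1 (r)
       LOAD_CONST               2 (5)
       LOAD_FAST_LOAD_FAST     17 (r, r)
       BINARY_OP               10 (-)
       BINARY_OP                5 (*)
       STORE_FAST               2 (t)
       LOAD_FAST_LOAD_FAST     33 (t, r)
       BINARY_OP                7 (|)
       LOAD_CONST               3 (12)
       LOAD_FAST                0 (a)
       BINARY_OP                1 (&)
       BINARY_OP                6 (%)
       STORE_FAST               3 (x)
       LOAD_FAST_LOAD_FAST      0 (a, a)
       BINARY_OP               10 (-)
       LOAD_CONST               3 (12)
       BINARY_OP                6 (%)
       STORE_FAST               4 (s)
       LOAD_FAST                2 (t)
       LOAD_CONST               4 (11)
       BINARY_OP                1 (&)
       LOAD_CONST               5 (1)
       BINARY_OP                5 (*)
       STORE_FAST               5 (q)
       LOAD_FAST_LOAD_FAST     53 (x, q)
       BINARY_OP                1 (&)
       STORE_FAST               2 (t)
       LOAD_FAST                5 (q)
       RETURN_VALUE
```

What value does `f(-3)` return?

LOAD_FAST a → push -3. Stack: [-3]
LOAD_CONST → push 8. Stack: [-3, 8]
BINARY_OP + → -3 + 8 = 5. Stack: [5]
STORE_FAST r → r=5. Stack: []
LOAD_CONST → push 5. Stack: [5]
LOAD_FAST_LOAD_FAST r,r → push 5,5. Stack: [5, 5, 5]
BINARY_OP - → 5 - 5 = 0. Stack: [5, 0]
BINARY_OP * → 5 * 0 = 0. Stack: [0]
STORE_FAST t → t=0. Stack: []
LOAD_FAST_LOAD_FAST t,r → push 0,5. Stack: [0, 5]
BINARY_OP | → 0 | 5 = 5. Stack: [5]
LOAD_CONST → push 12. Stack: [5, 12]
LOAD_FAST a → push -3. Stack: [5, 12, -3]
BINARY_OP & → 12 & -3 = 12. Stack: [5, 12]
BINARY_OP % → 5 % 12 = 5. Stack: [5]
STORE_FAST x → x=5. Stack: []
LOAD_FAST_LOAD_FAST a,a → push -3,-3. Stack: [-3, -3]
BINARY_OP - → -3 - -3 = 0. Stack: [0]
LOAD_CONST → push 12. Stack: [0, 12]
BINARY_OP % → 0 % 12 = 0. Stack: [0]
STORE_FAST s → s=0. Stack: []
LOAD_FAST t → push 0. Stack: [0]
LOAD_CONST → push 11. Stack: [0, 11]
BINARY_OP & → 0 & 11 = 0. Stack: [0]
LOAD_CONST → push 1. Stack: [0, 1]
BINARY_OP * → 0 * 1 = 0. Stack: [0]
STORE_FAST q → q=0. Stack: []
LOAD_FAST_LOAD_FAST x,q → push 5,0. Stack: [5, 0]
BINARY_OP & → 5 & 0 = 0. Stack: [0]
STORE_FAST t → t=0. Stack: []
LOAD_FAST q → push 0. Stack: [0]
RETURN_VALUE → return 0.

0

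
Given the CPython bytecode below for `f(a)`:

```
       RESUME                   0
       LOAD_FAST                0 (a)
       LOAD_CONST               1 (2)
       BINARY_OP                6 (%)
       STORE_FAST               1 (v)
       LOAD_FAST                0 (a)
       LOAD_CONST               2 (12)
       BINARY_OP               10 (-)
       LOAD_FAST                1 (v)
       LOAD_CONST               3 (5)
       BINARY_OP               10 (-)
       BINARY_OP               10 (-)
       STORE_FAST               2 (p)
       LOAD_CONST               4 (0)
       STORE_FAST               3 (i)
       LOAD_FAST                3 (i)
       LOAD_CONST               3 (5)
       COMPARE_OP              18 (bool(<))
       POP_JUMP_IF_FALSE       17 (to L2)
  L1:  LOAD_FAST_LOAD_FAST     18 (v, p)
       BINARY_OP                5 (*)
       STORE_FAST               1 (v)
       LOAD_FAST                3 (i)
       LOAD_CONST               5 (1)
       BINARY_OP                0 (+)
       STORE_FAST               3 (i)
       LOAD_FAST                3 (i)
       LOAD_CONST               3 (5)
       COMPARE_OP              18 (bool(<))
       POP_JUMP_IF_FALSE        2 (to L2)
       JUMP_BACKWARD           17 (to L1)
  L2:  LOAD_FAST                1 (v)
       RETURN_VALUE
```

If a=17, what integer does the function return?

LOAD_FAST a → push 17
LOAD_CONST → push 2
BINARY_OP % → 17 % 2 = 1
STORE_FAST v → v=1
LOAD_FAST a → push 17
LOAD_CONST → push 12
BINARY_OP - → 17 - 12 = 5
LOAD_FAST v → push 1
LOAD_CONST → push 5
BINARY_OP - → 1 - 5 = -4
BINARY_OP - → 5 - -4 = 9
STORE_FAST p → p=9
LOAD_CONST → push 0
STORE_FAST i → i=0
LOAD_FAST i → push 0
LOAD_CONST → push 5
COMPARE_OP bool(<) → 0 vs 5 = True
POP_JUMP_IF_FALSE → pop True; no jump
LOAD_FAST_LOAD_FAST v,p → push 1,9
BINARY_OP * → 1 * 9 = 9
STORE_FAST v → v=9
LOAD_FAST i → push 0
LOAD_CONST → push 1
BINARY_OP + → 0 + 1 = 1
STORE_FAST i → i=1
LOAD_FAST i → push 1
LOAD_CONST → push 5
COMPARE_OP bool(<) → 1 vs 5 = True
POP_JUMP_IF_FALSE → pop True; no jump
LOAD_FAST_LOAD_FAST v,p → push 9,9
BINARY_OP * → 9 * 9 = 81
STORE_FAST v → v=81
LOAD_FAST i → push 1
LOAD_CONST → push 1
BINARY_OP + → 1 + 1 = 2
STORE_FAST i → i=2
LOAD_FAST i → push 2
LOAD_CONST → push 5
COMPARE_OP bool(<) → 2 vs 5 = True
POP_JUMP_IF_FALSE → pop True; no jump
LOAD_FAST_LOAD_FAST v,p → push 81,9
BINARY_OP * → 81 * 9 = 729
STORE_FAST v → v=729
LOAD_FAST i → push 2
LOAD_CONST → push 1
BINARY_OP + → 2 + 1 = 3
STORE_FAST i → i=3
LOAD_FAST i → push 3
LOAD_CONST → push 5
COMPARE_OP bool(<) → 3 vs 5 = True
POP_JUMP_IF_FALSE → pop True; no jump
LOAD_FAST_LOAD_FAST v,p → push 729,9
BINARY_OP * → 729 * 9 = 6561
STORE_FAST v → v=6561
LOAD_FAST i → push 3
LOAD_CONST → push 1
BINARY_OP + → 3 + 1 = 4
STORE_FAST i → i=4
LOAD_FAST i → push 4
LOAD_CONST → push 5
COMPARE_OP bool(<) → 4 vs 5 = True
POP_JUMP_IF_FALSE → pop True; no jump
LOAD_FAST_LOAD_FAST v,p → push 6561,9
BINARY_OP * → 6561 * 9 = 59049
STORE_FAST v → v=59049
LOAD_FAST i → push 4
LOAD_CONST → push 1
BINARY_OP + → 4 + 1 = 5
STORE_FAST i → i=5
LOAD_FAST i → push 5
LOAD_CONST → push 5
COMPARE_OP bool(<) → 5 vs 5 = False
POP_JUMP_IF_FALSE → pop False; jump
LOAD_FAST v → push 59049
RETURN_VALUE → return 59049.

59049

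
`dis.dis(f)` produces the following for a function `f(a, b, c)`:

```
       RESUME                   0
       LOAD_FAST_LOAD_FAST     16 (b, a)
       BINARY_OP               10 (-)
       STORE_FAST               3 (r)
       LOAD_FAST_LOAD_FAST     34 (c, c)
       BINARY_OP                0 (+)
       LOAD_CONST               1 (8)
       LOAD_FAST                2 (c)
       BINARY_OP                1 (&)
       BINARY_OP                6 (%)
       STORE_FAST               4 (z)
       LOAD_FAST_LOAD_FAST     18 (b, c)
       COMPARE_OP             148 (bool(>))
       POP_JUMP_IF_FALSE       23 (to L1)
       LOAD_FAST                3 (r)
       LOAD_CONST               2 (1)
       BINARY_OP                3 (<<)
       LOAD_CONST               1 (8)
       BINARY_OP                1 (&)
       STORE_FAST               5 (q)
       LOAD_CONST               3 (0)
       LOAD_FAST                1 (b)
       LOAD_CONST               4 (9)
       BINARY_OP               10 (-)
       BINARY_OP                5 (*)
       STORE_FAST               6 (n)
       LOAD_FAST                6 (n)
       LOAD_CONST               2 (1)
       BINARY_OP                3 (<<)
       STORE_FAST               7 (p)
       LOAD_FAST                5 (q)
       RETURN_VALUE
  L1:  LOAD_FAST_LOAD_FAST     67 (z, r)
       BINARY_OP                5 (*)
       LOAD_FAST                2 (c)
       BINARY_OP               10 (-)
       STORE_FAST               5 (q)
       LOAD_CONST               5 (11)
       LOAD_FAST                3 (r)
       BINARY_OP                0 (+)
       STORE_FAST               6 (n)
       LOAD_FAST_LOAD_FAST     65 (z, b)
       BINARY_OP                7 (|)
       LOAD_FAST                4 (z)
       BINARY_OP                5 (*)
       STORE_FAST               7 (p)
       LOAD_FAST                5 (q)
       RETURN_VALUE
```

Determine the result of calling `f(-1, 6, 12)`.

LOAD_FAST_LOAD_FAST b,a → push 6,-1. Stack: [6, -1]
BINARY_OP - → 6 - -1 = 7. Stack: [7]
STORE_FAST r → r=7. Stack: []
LOAD_FAST_LOAD_FAST c,c → push 12,12. Stack: [12, 12]
BINARY_OP + → 12 + 12 = 24. Stack: [24]
LOAD_CONST → push 8. Stack: [24, 8]
LOAD_FAST c → push 12. Stack: [24, 8, 12]
BINARY_OP & → 8 & 12 = 8. Stack: [24, 8]
BINARY_OP % → 24 % 8 = 0. Stack: [0]
STORE_FAST z → z=0. Stack: []
LOAD_FAST_LOAD_FAST b,c → push 6,12. Stack: [6, 12]
COMPARE_OP bool(>) → 6 vs 12 = False. Stack: [False]
POP_JUMP_IF_FALSE → pop False; jump. Stack: []
LOAD_FAST_LOAD_FAST z,r → push 0,7. Stack: [0, 7]
BINARY_OP * → 0 * 7 = 0. Stack: [0]
LOAD_FAST c → push 12. Stack: [0, 12]
BINARY_OP - → 0 - 12 = -12. Stack: [-12]
STORE_FAST q → q=-12. Stack: []
LOAD_CONST → push 11. Stack: [11]
LOAD_FAST r → push 7. Stack: [11, 7]
BINARY_OP + → 11 + 7 = 18. Stack: [18]
STORE_FAST n → n=18. Stack: []
LOAD_FAST_LOAD_FAST z,b → push 0,6. Stack: [0, 6]
BINARY_OP | → 0 | 6 = 6. Stack: [6]
LOAD_FAST z → push 0. Stack: [6, 0]
BINARY_OP * → 6 * 0 = 0. Stack: [0]
STORE_FAST p → p=0. Stack: []
LOAD_FAST q → push -12. Stack: [-12]
RETURN_VALUE → return -12.

-12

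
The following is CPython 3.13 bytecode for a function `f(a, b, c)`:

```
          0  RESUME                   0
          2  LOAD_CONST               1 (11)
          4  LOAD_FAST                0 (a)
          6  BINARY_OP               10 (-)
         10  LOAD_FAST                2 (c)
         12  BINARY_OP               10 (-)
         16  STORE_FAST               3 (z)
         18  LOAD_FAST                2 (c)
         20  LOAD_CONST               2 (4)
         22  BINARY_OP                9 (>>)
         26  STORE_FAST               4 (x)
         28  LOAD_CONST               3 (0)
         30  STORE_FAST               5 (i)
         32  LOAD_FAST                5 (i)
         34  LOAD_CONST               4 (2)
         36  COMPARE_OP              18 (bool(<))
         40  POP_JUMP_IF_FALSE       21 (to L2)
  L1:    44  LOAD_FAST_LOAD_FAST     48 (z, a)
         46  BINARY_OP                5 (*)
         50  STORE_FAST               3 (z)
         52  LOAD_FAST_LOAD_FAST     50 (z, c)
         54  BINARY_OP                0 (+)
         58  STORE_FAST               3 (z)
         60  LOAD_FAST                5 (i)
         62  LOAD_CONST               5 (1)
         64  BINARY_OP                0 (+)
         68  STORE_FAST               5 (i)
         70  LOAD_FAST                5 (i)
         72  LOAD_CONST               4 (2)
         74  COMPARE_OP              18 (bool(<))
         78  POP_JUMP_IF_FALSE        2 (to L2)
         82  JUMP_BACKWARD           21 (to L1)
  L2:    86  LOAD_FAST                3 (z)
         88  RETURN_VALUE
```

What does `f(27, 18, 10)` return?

LOAD_CONST → push 11. Stack: [11]
LOAD_FAST a → push 27. Stack: [11, 27]
BINARY_OP - → 11 - 27 = -16. Stack: [-16]
LOAD_FAST c → push 10. Stack: [-16, 10]
BINARY_OP - → -16 - 10 = -26. Stack: [-26]
STORE_FAST z → z=-26. Stack: []
LOAD_FAST c → push 10. Stack: [10]
LOAD_CONST → push 4. Stack: [10, 4]
BINARY_OP >> → 10 >> 4 = 0. Stack: [0]
STORE_FAST x → x=0. Stack: []
LOAD_CONST → push 0. Stack: [0]
STORE_FAST i → i=0. Stack: []
LOAD_FAST i → push 0. Stack: [0]
LOAD_CONST → push 2. Stack: [0, 2]
COMPARE_OP bool(<) → 0 vs 2 = True. Stack: [True]
POP_JUMP_IF_FALSE → pop True; no jump. Stack: []
LOAD_FAST_LOAD_FAST z,a → push -26,27. Stack: [-26, 27]
BINARY_OP * → -26 * 27 = -702. Stack: [-702]
STORE_FAST z → z=-702. Stack: []
LOAD_FAST_LOAD_FAST z,c → push -702,10. Stack: [-702, 10]
BINARY_OP + → -702 + 10 = -692. Stack: [-692]
STORE_FAST z → z=-692. Stack: []
LOAD_FAST i → push 0. Stack: [0]
LOAD_CONST → push 1. Stack: [0, 1]
BINARY_OP + → 0 + 1 = 1. Stack: [1]
STORE_FAST i → i=1. Stack: []
LOAD_FAST i → push 1. Stack: [1]
LOAD_CONST → push 2. Stack: [1, 2]
COMPARE_OP bool(<) → 1 vs 2 = True. Stack: [True]
POP_JUMP_IF_FALSE → pop True; no jump. Stack: []
LOAD_FAST_LOAD_FAST z,a → push -692,27. Stack: [-692, 27]
BINARY_OP * → -692 * 27 = -18684. Stack: [-18684]
STORE_FAST z → z=-18684. Stack: []
LOAD_FAST_LOAD_FAST z,c → push -18684,10. Stack: [-18684, 10]
BINARY_OP + → -18684 + 10 = -18674. Stack: [-18674]
STORE_FAST z → z=-18674. Stack: []
LOAD_FAST i → push 1. Stack: [1]
LOAD_CONST → push 1. Stack: [1, 1]
BINARY_OP + → 1 + 1 = 2. Stack: [2]
STORE_FAST i → i=2. Stack: []
LOAD_FAST i → push 2. Stack: [2]
LOAD_CONST → push 2. Stack: [2, 2]
COMPARE_OP bool(<) → 2 vs 2 = False. Stack: [False]
POP_JUMP_IF_FALSE → pop False; jump. Stack: []
LOAD_FAST z → push -18674. Stack: [-18674]
RETURN_VALUE → return -18674.

-18674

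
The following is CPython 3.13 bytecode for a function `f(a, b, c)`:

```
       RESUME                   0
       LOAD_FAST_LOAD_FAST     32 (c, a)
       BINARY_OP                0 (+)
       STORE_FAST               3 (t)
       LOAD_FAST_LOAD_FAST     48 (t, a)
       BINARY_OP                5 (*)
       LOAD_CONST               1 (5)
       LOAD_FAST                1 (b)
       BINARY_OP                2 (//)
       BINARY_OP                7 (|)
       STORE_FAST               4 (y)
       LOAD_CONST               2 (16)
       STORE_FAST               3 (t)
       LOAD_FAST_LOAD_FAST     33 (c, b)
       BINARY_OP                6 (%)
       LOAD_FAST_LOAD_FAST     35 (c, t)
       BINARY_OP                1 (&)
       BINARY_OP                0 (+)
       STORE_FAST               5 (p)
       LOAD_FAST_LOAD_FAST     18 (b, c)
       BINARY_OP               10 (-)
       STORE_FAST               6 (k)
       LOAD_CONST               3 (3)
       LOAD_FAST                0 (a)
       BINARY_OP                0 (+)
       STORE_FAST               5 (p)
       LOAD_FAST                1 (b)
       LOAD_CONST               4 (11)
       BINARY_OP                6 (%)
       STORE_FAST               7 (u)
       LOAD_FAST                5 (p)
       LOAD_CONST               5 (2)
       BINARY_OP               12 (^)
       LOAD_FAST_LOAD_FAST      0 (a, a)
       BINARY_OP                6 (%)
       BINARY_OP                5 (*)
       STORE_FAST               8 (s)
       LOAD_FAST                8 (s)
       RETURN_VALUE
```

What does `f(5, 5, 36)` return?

0

LOAD_FAST_LOAD_FAST c,a → push 36,5. Stack: [36, 5]
BINARY_OP + → 36 + 5 = 41. Stack: [41]
STORE_FAST t → t=41. Stack: []
LOAD_FAST_LOAD_FAST t,a → push 41,5. Stack: [41, 5]
BINARY_OP * → 41 * 5 = 205. Stack: [205]
LOAD_CONST → push 5. Stack: [205, 5]
LOAD_FAST b → push 5. Stack: [205, 5, 5]
BINARY_OP // → 5 // 5 = 1. Stack: [205, 1]
BINARY_OP | → 205 | 1 = 205. Stack: [205]
STORE_FAST y → y=205. Stack: []
LOAD_CONST → push 16. Stack: [16]
STORE_FAST t → t=16. Stack: []
LOAD_FAST_LOAD_FAST c,b → push 36,5. Stack: [36, 5]
BINARY_OP % → 36 % 5 = 1. Stack: [1]
LOAD_FAST_LOAD_FAST c,t → push 36,16. Stack: [1, 36, 16]
BINARY_OP & → 36 & 16 = 0. Stack: [1, 0]
BINARY_OP + → 1 + 0 = 1. Stack: [1]
STORE_FAST p → p=1. Stack: []
LOAD_FAST_LOAD_FAST b,c → push 5,36. Stack: [5, 36]
BINARY_OP - → 5 - 36 = -31. Stack: [-31]
STORE_FAST k → k=-31. Stack: []
LOAD_CONST → push 3. Stack: [3]
LOAD_FAST a → push 5. Stack: [3, 5]
BINARY_OP + → 3 + 5 = 8. Stack: [8]
STORE_FAST p → p=8. Stack: []
LOAD_FAST b → push 5. Stack: [5]
LOAD_CONST → push 11. Stack: [5, 11]
BINARY_OP % → 5 % 11 = 5. Stack: [5]
STORE_FAST u → u=5. Stack: []
LOAD_FAST p → push 8. Stack: [8]
LOAD_CONST → push 2. Stack: [8, 2]
BINARY_OP ^ → 8 ^ 2 = 10. Stack: [10]
LOAD_FAST_LOAD_FAST a,a → push 5,5. Stack: [10, 5, 5]
BINARY_OP % → 5 % 5 = 0. Stack: [10, 0]
BINARY_OP * → 10 * 0 = 0. Stack: [0]
STORE_FAST s → s=0. Stack: []
LOAD_FAST s → push 0. Stack: [0]
RETURN_VALUE → return 0.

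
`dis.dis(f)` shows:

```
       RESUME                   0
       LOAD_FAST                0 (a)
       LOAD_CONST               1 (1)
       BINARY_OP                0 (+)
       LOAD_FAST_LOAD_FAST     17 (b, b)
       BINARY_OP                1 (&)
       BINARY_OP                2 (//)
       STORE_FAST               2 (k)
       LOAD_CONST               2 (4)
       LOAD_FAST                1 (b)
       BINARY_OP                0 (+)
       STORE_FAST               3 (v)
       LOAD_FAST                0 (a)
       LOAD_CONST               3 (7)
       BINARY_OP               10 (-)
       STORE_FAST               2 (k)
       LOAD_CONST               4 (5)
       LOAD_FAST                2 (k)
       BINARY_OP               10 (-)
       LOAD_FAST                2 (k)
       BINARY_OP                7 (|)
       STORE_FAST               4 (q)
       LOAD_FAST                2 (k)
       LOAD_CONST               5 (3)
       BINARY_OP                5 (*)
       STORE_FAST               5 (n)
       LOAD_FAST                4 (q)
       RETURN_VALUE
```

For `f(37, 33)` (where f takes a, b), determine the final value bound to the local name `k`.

30

LOAD_FAST a → push 37. Stack: [37]
LOAD_CONST → push 1. Stack: [37, 1]
BINARY_OP + → 37 + 1 = 38. Stack: [38]
LOAD_FAST_LOAD_FAST b,b → push 33,33. Stack: [38, 33, 33]
BINARY_OP & → 33 & 33 = 33. Stack: [38, 33]
BINARY_OP // → 38 // 33 = 1. Stack: [1]
STORE_FAST k → k=1. Stack: []
LOAD_CONST → push 4. Stack: [4]
LOAD_FAST b → push 33. Stack: [4, 33]
BINARY_OP + → 4 + 33 = 37. Stack: [37]
STORE_FAST v → v=37. Stack: []
LOAD_FAST a → push 37. Stack: [37]
LOAD_CONST → push 7. Stack: [37, 7]
BINARY_OP - → 37 - 7 = 30. Stack: [30]
STORE_FAST k → k=30. Stack: []
LOAD_CONST → push 5. Stack: [5]
LOAD_FAST k → push 30. Stack: [5, 30]
BINARY_OP - → 5 - 30 = -25. Stack: [-25]
LOAD_FAST k → push 30. Stack: [-25, 30]
BINARY_OP | → -25 | 30 = -1. Stack: [-1]
STORE_FAST q → q=-1. Stack: []
LOAD_FAST k → push 30. Stack: [30]
LOAD_CONST → push 3. Stack: [30, 3]
BINARY_OP * → 30 * 3 = 90. Stack: [90]
STORE_FAST n → n=90. Stack: []
LOAD_FAST q → push -1. Stack: [-1]
RETURN_VALUE → return -1.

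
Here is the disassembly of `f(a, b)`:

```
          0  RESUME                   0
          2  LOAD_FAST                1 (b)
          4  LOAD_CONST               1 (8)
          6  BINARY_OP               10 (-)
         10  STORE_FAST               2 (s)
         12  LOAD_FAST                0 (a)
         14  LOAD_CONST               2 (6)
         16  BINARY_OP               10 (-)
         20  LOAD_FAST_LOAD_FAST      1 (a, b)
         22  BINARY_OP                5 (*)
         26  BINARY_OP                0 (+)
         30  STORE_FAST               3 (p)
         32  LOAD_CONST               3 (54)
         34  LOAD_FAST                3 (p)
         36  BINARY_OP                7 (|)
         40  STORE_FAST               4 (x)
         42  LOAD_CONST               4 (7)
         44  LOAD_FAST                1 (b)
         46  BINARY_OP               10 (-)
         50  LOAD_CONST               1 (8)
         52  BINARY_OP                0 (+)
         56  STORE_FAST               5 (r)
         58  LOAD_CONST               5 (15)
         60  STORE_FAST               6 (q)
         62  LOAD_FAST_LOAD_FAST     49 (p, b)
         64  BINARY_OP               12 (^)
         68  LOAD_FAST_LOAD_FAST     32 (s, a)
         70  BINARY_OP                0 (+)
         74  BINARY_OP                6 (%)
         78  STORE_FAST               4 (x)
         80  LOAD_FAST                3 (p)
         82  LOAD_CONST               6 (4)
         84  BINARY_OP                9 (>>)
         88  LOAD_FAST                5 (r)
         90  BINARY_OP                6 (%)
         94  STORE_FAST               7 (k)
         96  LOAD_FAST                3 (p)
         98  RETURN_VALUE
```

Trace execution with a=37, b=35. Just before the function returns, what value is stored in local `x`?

LOAD_FAST b → push 35. Stack: [35]
LOAD_CONST → push 8. Stack: [35, 8]
BINARY_OP - → 35 - 8 = 27. Stack: [27]
STORE_FAST s → s=27. Stack: []
LOAD_FAST a → push 37. Stack: [37]
LOAD_CONST → push 6. Stack: [37, 6]
BINARY_OP - → 37 - 6 = 31. Stack: [31]
LOAD_FAST_LOAD_FAST a,b → push 37,35. Stack: [31, 37, 35]
BINARY_OP * → 37 * 35 = 1295. Stack: [31, 1295]
BINARY_OP + → 31 + 1295 = 1326. Stack: [1326]
STORE_FAST p → p=1326. Stack: []
LOAD_CONST → push 54. Stack: [54]
LOAD_FAST p → push 1326. Stack: [54, 1326]
BINARY_OP | → 54 | 1326 = 1342. Stack: [1342]
STORE_FAST x → x=1342. Stack: []
LOAD_CONST → push 7. Stack: [7]
LOAD_FAST b → push 35. Stack: [7, 35]
BINARY_OP - → 7 - 35 = -28. Stack: [-28]
LOAD_CONST → push 8. Stack: [-28, 8]
BINARY_OP + → -28 + 8 = -20. Stack: [-20]
STORE_FAST r → r=-20. Stack: []
LOAD_CONST → push 15. Stack: [15]
STORE_FAST q → q=15. Stack: []
LOAD_FAST_LOAD_FAST p,b → push 1326,35. Stack: [1326, 35]
BINARY_OP ^ → 1326 ^ 35 = 1293. Stack: [1293]
LOAD_FAST_LOAD_FAST s,a → push 27,37. Stack: [1293, 27, 37]
BINARY_OP + → 27 + 37 = 64. Stack: [1293, 64]
BINARY_OP % → 1293 % 64 = 13. Stack: [13]
STORE_FAST x → x=13. Stack: []
LOAD_FAST p → push 1326. Stack: [1326]
LOAD_CONST → push 4. Stack: [1326, 4]
BINARY_OP >> → 1326 >> 4 = 82. Stack: [82]
LOAD_FAST r → push -20. Stack: [82, -20]
BINARY_OP % → 82 % -20 = -18. Stack: [-18]
STORE_FAST k → k=-18. Stack: []
LOAD_FAST p → push 1326. Stack: [1326]
RETURN_VALUE → return 1326.

13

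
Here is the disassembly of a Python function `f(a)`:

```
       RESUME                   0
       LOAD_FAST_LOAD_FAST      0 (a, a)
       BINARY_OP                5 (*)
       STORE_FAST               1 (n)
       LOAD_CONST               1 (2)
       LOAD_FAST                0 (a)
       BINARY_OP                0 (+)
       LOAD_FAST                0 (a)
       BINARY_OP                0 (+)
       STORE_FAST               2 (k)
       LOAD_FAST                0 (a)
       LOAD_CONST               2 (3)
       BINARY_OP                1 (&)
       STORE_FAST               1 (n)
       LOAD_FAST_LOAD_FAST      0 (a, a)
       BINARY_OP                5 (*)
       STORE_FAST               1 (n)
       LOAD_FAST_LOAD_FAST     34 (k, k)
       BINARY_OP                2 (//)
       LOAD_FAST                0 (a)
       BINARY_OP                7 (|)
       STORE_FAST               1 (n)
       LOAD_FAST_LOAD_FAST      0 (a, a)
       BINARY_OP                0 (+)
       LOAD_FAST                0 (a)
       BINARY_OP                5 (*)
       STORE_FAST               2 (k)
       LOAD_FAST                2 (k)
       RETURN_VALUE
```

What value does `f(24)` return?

LOAD_FAST_LOAD_FAST a,a → push 24,24. Stack: [24, 24]
BINARY_OP * → 24 * 24 = 576. Stack: [576]
STORE_FAST n → n=576. Stack: []
LOAD_CONST → push 2. Stack: [2]
LOAD_FAST a → push 24. Stack: [2, 24]
BINARY_OP + → 2 + 24 = 26. Stack: [26]
LOAD_FAST a → push 24. Stack: [26, 24]
BINARY_OP + → 26 + 24 = 50. Stack: [50]
STORE_FAST k → k=50. Stack: []
LOAD_FAST a → push 24. Stack: [24]
LOAD_CONST → push 3. Stack: [24, 3]
BINARY_OP & → 24 & 3 = 0. Stack: [0]
STORE_FAST n → n=0. Stack: []
LOAD_FAST_LOAD_FAST a,a → push 24,24. Stack: [24, 24]
BINARY_OP * → 24 * 24 = 576. Stack: [576]
STORE_FAST n → n=576. Stack: []
LOAD_FAST_LOAD_FAST k,k → push 50,50. Stack: [50, 50]
BINARY_OP // → 50 // 50 = 1. Stack: [1]
LOAD_FAST a → push 24. Stack: [1, 24]
BINARY_OP | → 1 | 24 = 25. Stack: [25]
STORE_FAST n → n=25. Stack: []
LOAD_FAST_LOAD_FAST a,a → push 24,24. Stack: [24, 24]
BINARY_OP + → 24 + 24 = 48. Stack: [48]
LOAD_FAST a → push 24. Stack: [48, 24]
BINARY_OP * → 48 * 24 = 1152. Stack: [1152]
STORE_FAST k → k=1152. Stack: []
LOAD_FAST k → push 1152. Stack: [1152]
RETURN_VALUE → return 1152.

1152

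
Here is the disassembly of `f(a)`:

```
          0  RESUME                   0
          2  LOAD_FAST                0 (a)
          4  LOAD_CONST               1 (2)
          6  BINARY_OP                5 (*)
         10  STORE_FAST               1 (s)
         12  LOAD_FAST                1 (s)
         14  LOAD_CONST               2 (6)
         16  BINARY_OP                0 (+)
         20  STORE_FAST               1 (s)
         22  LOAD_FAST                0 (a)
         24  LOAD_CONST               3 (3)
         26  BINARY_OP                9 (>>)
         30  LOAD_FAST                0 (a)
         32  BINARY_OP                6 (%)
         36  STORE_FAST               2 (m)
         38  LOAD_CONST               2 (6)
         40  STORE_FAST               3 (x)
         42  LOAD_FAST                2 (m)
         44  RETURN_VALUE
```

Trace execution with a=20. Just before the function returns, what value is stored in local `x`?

6

LOAD_FAST a → push 20. Stack: [20]
LOAD_CONST → push 2. Stack: [20, 2]
BINARY_OP * → 20 * 2 = 40. Stack: [40]
STORE_FAST s → s=40. Stack: []
LOAD_FAST s → push 40. Stack: [40]
LOAD_CONST → push 6. Stack: [40, 6]
BINARY_OP + → 40 + 6 = 46. Stack: [46]
STORE_FAST s → s=46. Stack: []
LOAD_FAST a → push 20. Stack: [20]
LOAD_CONST → push 3. Stack: [20, 3]
BINARY_OP >> → 20 >> 3 = 2. Stack: [2]
LOAD_FAST a → push 20. Stack: [2, 20]
BINARY_OP % → 2 % 20 = 2. Stack: [2]
STORE_FAST m → m=2. Stack: []
LOAD_CONST → push 6. Stack: [6]
STORE_FAST x → x=6. Stack: []
LOAD_FAST m → push 2. Stack: [2]
RETURN_VALUE → return 2.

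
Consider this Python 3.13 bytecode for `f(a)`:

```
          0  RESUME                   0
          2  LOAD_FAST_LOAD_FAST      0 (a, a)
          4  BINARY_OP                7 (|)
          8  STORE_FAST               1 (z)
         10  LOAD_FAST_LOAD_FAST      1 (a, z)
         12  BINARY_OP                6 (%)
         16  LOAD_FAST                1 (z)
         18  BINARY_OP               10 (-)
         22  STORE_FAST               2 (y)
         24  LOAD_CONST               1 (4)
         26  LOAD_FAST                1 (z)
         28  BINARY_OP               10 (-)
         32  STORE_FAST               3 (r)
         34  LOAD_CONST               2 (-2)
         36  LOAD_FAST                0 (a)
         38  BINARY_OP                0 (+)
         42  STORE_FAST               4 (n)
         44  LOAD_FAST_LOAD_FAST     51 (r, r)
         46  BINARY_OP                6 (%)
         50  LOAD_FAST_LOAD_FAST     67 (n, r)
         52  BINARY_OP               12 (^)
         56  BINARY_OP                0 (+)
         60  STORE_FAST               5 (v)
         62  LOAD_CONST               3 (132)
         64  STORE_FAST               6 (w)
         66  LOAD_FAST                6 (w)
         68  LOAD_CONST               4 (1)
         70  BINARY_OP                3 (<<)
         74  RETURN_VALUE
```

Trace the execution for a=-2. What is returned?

264

LOAD_FAST_LOAD_FAST a,a → push -2,-2. Stack: [-2, -2]
BINARY_OP | → -2 | -2 = -2. Stack: [-2]
STORE_FAST z → z=-2. Stack: []
LOAD_FAST_LOAD_FAST a,z → push -2,-2. Stack: [-2, -2]
BINARY_OP % → -2 % -2 = 0. Stack: [0]
LOAD_FAST z → push -2. Stack: [0, -2]
BINARY_OP - → 0 - -2 = 2. Stack: [2]
STORE_FAST y → y=2. Stack: []
LOAD_CONST → push 4. Stack: [4]
LOAD_FAST z → push -2. Stack: [4, -2]
BINARY_OP - → 4 - -2 = 6. Stack: [6]
STORE_FAST r → r=6. Stack: []
LOAD_CONST → push -2. Stack: [-2]
LOAD_FAST a → push -2. Stack: [-2, -2]
BINARY_OP + → -2 + -2 = -4. Stack: [-4]
STORE_FAST n → n=-4. Stack: []
LOAD_FAST_LOAD_FAST r,r → push 6,6. Stack: [6, 6]
BINARY_OP % → 6 % 6 = 0. Stack: [0]
LOAD_FAST_LOAD_FAST n,r → push -4,6. Stack: [0, -4, 6]
BINARY_OP ^ → -4 ^ 6 = -6. Stack: [0, -6]
BINARY_OP + → 0 + -6 = -6. Stack: [-6]
STORE_FAST v → v=-6. Stack: []
LOAD_CONST → push 132. Stack: [132]
STORE_FAST w → w=132. Stack: []
LOAD_FAST w → push 132. Stack: [132]
LOAD_CONST → push 1. Stack: [132, 1]
BINARY_OP << → 132 << 1 = 264. Stack: [264]
RETURN_VALUE → return 264.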